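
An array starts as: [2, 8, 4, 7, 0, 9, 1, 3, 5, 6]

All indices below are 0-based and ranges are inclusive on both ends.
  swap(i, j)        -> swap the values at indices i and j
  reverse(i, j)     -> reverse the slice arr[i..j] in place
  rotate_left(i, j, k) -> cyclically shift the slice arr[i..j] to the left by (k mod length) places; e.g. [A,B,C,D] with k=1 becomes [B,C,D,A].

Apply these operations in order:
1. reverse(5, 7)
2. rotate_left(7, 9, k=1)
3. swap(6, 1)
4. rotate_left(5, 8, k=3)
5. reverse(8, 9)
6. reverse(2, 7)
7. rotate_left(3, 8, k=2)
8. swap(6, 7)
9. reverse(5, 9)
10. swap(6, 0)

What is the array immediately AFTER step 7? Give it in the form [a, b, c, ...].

After 1 (reverse(5, 7)): [2, 8, 4, 7, 0, 3, 1, 9, 5, 6]
After 2 (rotate_left(7, 9, k=1)): [2, 8, 4, 7, 0, 3, 1, 5, 6, 9]
After 3 (swap(6, 1)): [2, 1, 4, 7, 0, 3, 8, 5, 6, 9]
After 4 (rotate_left(5, 8, k=3)): [2, 1, 4, 7, 0, 6, 3, 8, 5, 9]
After 5 (reverse(8, 9)): [2, 1, 4, 7, 0, 6, 3, 8, 9, 5]
After 6 (reverse(2, 7)): [2, 1, 8, 3, 6, 0, 7, 4, 9, 5]
After 7 (rotate_left(3, 8, k=2)): [2, 1, 8, 0, 7, 4, 9, 3, 6, 5]

Answer: [2, 1, 8, 0, 7, 4, 9, 3, 6, 5]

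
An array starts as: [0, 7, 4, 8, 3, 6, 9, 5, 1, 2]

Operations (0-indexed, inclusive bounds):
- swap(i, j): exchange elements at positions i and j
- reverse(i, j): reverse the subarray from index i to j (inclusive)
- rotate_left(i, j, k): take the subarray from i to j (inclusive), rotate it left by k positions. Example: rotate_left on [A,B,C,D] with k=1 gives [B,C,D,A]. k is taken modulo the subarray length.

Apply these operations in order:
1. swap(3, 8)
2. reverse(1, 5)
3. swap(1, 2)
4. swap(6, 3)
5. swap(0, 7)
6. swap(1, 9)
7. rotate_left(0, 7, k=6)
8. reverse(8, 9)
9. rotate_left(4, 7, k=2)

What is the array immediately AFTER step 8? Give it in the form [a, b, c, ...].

After 1 (swap(3, 8)): [0, 7, 4, 1, 3, 6, 9, 5, 8, 2]
After 2 (reverse(1, 5)): [0, 6, 3, 1, 4, 7, 9, 5, 8, 2]
After 3 (swap(1, 2)): [0, 3, 6, 1, 4, 7, 9, 5, 8, 2]
After 4 (swap(6, 3)): [0, 3, 6, 9, 4, 7, 1, 5, 8, 2]
After 5 (swap(0, 7)): [5, 3, 6, 9, 4, 7, 1, 0, 8, 2]
After 6 (swap(1, 9)): [5, 2, 6, 9, 4, 7, 1, 0, 8, 3]
After 7 (rotate_left(0, 7, k=6)): [1, 0, 5, 2, 6, 9, 4, 7, 8, 3]
After 8 (reverse(8, 9)): [1, 0, 5, 2, 6, 9, 4, 7, 3, 8]

Answer: [1, 0, 5, 2, 6, 9, 4, 7, 3, 8]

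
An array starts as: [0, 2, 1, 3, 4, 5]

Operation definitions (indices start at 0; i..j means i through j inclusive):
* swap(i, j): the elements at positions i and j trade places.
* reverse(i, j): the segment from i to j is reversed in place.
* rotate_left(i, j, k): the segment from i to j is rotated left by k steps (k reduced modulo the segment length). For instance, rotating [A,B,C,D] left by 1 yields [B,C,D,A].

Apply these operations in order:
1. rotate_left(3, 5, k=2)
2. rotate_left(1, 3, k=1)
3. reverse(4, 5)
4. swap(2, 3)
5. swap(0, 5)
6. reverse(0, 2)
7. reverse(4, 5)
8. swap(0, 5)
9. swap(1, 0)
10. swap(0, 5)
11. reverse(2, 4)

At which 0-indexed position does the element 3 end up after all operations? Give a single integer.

Answer: 4

Derivation:
After 1 (rotate_left(3, 5, k=2)): [0, 2, 1, 5, 3, 4]
After 2 (rotate_left(1, 3, k=1)): [0, 1, 5, 2, 3, 4]
After 3 (reverse(4, 5)): [0, 1, 5, 2, 4, 3]
After 4 (swap(2, 3)): [0, 1, 2, 5, 4, 3]
After 5 (swap(0, 5)): [3, 1, 2, 5, 4, 0]
After 6 (reverse(0, 2)): [2, 1, 3, 5, 4, 0]
After 7 (reverse(4, 5)): [2, 1, 3, 5, 0, 4]
After 8 (swap(0, 5)): [4, 1, 3, 5, 0, 2]
After 9 (swap(1, 0)): [1, 4, 3, 5, 0, 2]
After 10 (swap(0, 5)): [2, 4, 3, 5, 0, 1]
After 11 (reverse(2, 4)): [2, 4, 0, 5, 3, 1]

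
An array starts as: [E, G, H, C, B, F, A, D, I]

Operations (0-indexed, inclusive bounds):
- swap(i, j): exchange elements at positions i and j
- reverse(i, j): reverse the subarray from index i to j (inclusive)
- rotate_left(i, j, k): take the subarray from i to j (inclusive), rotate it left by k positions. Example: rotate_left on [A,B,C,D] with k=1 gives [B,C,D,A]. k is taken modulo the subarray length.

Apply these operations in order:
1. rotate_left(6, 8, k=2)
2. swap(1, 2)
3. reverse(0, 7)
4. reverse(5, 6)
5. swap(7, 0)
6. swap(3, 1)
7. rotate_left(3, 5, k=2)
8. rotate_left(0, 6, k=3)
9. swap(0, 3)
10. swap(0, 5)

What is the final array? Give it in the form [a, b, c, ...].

Answer: [B, I, C, H, E, G, F, A, D]

Derivation:
After 1 (rotate_left(6, 8, k=2)): [E, G, H, C, B, F, I, A, D]
After 2 (swap(1, 2)): [E, H, G, C, B, F, I, A, D]
After 3 (reverse(0, 7)): [A, I, F, B, C, G, H, E, D]
After 4 (reverse(5, 6)): [A, I, F, B, C, H, G, E, D]
After 5 (swap(7, 0)): [E, I, F, B, C, H, G, A, D]
After 6 (swap(3, 1)): [E, B, F, I, C, H, G, A, D]
After 7 (rotate_left(3, 5, k=2)): [E, B, F, H, I, C, G, A, D]
After 8 (rotate_left(0, 6, k=3)): [H, I, C, G, E, B, F, A, D]
After 9 (swap(0, 3)): [G, I, C, H, E, B, F, A, D]
After 10 (swap(0, 5)): [B, I, C, H, E, G, F, A, D]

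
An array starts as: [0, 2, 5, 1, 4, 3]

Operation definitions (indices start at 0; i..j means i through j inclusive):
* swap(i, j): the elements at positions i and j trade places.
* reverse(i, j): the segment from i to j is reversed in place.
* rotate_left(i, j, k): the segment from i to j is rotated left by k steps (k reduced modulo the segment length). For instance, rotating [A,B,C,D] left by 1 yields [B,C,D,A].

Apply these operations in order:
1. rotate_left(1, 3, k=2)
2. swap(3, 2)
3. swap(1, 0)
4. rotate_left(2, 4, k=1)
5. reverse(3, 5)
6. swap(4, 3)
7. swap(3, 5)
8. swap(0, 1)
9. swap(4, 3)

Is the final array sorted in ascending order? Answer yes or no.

After 1 (rotate_left(1, 3, k=2)): [0, 1, 2, 5, 4, 3]
After 2 (swap(3, 2)): [0, 1, 5, 2, 4, 3]
After 3 (swap(1, 0)): [1, 0, 5, 2, 4, 3]
After 4 (rotate_left(2, 4, k=1)): [1, 0, 2, 4, 5, 3]
After 5 (reverse(3, 5)): [1, 0, 2, 3, 5, 4]
After 6 (swap(4, 3)): [1, 0, 2, 5, 3, 4]
After 7 (swap(3, 5)): [1, 0, 2, 4, 3, 5]
After 8 (swap(0, 1)): [0, 1, 2, 4, 3, 5]
After 9 (swap(4, 3)): [0, 1, 2, 3, 4, 5]

Answer: yes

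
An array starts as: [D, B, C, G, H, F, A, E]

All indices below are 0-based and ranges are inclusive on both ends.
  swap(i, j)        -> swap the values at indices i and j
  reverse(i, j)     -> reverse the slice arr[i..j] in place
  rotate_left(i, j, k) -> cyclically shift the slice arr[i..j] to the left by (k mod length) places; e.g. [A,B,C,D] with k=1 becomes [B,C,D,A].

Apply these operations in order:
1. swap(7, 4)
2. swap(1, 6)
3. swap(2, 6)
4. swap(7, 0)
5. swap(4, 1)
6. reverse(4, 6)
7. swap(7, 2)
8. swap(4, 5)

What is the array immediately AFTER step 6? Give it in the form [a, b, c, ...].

Answer: [H, E, B, G, C, F, A, D]

Derivation:
After 1 (swap(7, 4)): [D, B, C, G, E, F, A, H]
After 2 (swap(1, 6)): [D, A, C, G, E, F, B, H]
After 3 (swap(2, 6)): [D, A, B, G, E, F, C, H]
After 4 (swap(7, 0)): [H, A, B, G, E, F, C, D]
After 5 (swap(4, 1)): [H, E, B, G, A, F, C, D]
After 6 (reverse(4, 6)): [H, E, B, G, C, F, A, D]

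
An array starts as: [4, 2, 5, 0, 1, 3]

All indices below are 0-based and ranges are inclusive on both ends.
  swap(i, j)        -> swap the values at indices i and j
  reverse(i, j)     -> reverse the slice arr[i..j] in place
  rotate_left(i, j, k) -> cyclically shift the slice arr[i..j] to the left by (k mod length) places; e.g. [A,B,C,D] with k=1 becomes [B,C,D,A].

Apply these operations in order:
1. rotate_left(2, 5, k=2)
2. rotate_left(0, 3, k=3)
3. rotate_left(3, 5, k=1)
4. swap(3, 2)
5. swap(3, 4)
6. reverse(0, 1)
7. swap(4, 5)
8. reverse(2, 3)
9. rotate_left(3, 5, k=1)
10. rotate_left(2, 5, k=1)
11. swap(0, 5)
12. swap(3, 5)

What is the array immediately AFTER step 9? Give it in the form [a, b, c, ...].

Answer: [4, 3, 0, 1, 2, 5]

Derivation:
After 1 (rotate_left(2, 5, k=2)): [4, 2, 1, 3, 5, 0]
After 2 (rotate_left(0, 3, k=3)): [3, 4, 2, 1, 5, 0]
After 3 (rotate_left(3, 5, k=1)): [3, 4, 2, 5, 0, 1]
After 4 (swap(3, 2)): [3, 4, 5, 2, 0, 1]
After 5 (swap(3, 4)): [3, 4, 5, 0, 2, 1]
After 6 (reverse(0, 1)): [4, 3, 5, 0, 2, 1]
After 7 (swap(4, 5)): [4, 3, 5, 0, 1, 2]
After 8 (reverse(2, 3)): [4, 3, 0, 5, 1, 2]
After 9 (rotate_left(3, 5, k=1)): [4, 3, 0, 1, 2, 5]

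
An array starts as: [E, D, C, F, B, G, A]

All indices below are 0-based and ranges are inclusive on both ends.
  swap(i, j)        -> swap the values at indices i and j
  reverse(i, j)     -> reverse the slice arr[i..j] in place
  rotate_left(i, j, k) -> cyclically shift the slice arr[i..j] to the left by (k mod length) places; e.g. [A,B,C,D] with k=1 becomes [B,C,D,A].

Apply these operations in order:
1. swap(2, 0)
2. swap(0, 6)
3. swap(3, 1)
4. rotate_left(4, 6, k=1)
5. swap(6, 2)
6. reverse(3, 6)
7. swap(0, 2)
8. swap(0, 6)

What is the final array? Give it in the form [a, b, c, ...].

Answer: [D, F, A, E, C, G, B]

Derivation:
After 1 (swap(2, 0)): [C, D, E, F, B, G, A]
After 2 (swap(0, 6)): [A, D, E, F, B, G, C]
After 3 (swap(3, 1)): [A, F, E, D, B, G, C]
After 4 (rotate_left(4, 6, k=1)): [A, F, E, D, G, C, B]
After 5 (swap(6, 2)): [A, F, B, D, G, C, E]
After 6 (reverse(3, 6)): [A, F, B, E, C, G, D]
After 7 (swap(0, 2)): [B, F, A, E, C, G, D]
After 8 (swap(0, 6)): [D, F, A, E, C, G, B]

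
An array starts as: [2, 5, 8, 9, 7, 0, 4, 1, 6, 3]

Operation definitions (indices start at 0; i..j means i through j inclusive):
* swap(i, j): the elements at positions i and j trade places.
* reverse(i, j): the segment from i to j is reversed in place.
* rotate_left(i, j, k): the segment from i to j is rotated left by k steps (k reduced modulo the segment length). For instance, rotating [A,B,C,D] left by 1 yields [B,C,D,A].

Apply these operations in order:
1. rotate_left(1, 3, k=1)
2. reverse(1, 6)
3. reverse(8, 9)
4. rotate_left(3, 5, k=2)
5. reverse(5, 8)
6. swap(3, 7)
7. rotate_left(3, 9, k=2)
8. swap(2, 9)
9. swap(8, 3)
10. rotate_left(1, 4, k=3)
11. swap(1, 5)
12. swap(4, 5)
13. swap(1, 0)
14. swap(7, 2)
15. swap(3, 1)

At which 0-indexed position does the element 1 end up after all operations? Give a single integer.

After 1 (rotate_left(1, 3, k=1)): [2, 8, 9, 5, 7, 0, 4, 1, 6, 3]
After 2 (reverse(1, 6)): [2, 4, 0, 7, 5, 9, 8, 1, 6, 3]
After 3 (reverse(8, 9)): [2, 4, 0, 7, 5, 9, 8, 1, 3, 6]
After 4 (rotate_left(3, 5, k=2)): [2, 4, 0, 9, 7, 5, 8, 1, 3, 6]
After 5 (reverse(5, 8)): [2, 4, 0, 9, 7, 3, 1, 8, 5, 6]
After 6 (swap(3, 7)): [2, 4, 0, 8, 7, 3, 1, 9, 5, 6]
After 7 (rotate_left(3, 9, k=2)): [2, 4, 0, 3, 1, 9, 5, 6, 8, 7]
After 8 (swap(2, 9)): [2, 4, 7, 3, 1, 9, 5, 6, 8, 0]
After 9 (swap(8, 3)): [2, 4, 7, 8, 1, 9, 5, 6, 3, 0]
After 10 (rotate_left(1, 4, k=3)): [2, 1, 4, 7, 8, 9, 5, 6, 3, 0]
After 11 (swap(1, 5)): [2, 9, 4, 7, 8, 1, 5, 6, 3, 0]
After 12 (swap(4, 5)): [2, 9, 4, 7, 1, 8, 5, 6, 3, 0]
After 13 (swap(1, 0)): [9, 2, 4, 7, 1, 8, 5, 6, 3, 0]
After 14 (swap(7, 2)): [9, 2, 6, 7, 1, 8, 5, 4, 3, 0]
After 15 (swap(3, 1)): [9, 7, 6, 2, 1, 8, 5, 4, 3, 0]

Answer: 4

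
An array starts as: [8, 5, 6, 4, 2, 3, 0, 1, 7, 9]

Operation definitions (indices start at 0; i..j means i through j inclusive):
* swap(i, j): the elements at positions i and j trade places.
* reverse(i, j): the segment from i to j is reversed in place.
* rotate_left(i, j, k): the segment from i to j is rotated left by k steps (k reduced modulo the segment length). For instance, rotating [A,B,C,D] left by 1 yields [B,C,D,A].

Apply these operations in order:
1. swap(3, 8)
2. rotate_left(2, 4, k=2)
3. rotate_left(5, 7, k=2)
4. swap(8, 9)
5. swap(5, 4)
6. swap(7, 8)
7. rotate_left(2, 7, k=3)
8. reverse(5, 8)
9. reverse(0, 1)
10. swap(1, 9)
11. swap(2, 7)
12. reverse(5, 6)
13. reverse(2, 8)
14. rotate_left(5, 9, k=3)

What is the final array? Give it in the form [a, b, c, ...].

Answer: [5, 4, 2, 7, 0, 6, 8, 1, 9, 3]

Derivation:
After 1 (swap(3, 8)): [8, 5, 6, 7, 2, 3, 0, 1, 4, 9]
After 2 (rotate_left(2, 4, k=2)): [8, 5, 2, 6, 7, 3, 0, 1, 4, 9]
After 3 (rotate_left(5, 7, k=2)): [8, 5, 2, 6, 7, 1, 3, 0, 4, 9]
After 4 (swap(8, 9)): [8, 5, 2, 6, 7, 1, 3, 0, 9, 4]
After 5 (swap(5, 4)): [8, 5, 2, 6, 1, 7, 3, 0, 9, 4]
After 6 (swap(7, 8)): [8, 5, 2, 6, 1, 7, 3, 9, 0, 4]
After 7 (rotate_left(2, 7, k=3)): [8, 5, 7, 3, 9, 2, 6, 1, 0, 4]
After 8 (reverse(5, 8)): [8, 5, 7, 3, 9, 0, 1, 6, 2, 4]
After 9 (reverse(0, 1)): [5, 8, 7, 3, 9, 0, 1, 6, 2, 4]
After 10 (swap(1, 9)): [5, 4, 7, 3, 9, 0, 1, 6, 2, 8]
After 11 (swap(2, 7)): [5, 4, 6, 3, 9, 0, 1, 7, 2, 8]
After 12 (reverse(5, 6)): [5, 4, 6, 3, 9, 1, 0, 7, 2, 8]
After 13 (reverse(2, 8)): [5, 4, 2, 7, 0, 1, 9, 3, 6, 8]
After 14 (rotate_left(5, 9, k=3)): [5, 4, 2, 7, 0, 6, 8, 1, 9, 3]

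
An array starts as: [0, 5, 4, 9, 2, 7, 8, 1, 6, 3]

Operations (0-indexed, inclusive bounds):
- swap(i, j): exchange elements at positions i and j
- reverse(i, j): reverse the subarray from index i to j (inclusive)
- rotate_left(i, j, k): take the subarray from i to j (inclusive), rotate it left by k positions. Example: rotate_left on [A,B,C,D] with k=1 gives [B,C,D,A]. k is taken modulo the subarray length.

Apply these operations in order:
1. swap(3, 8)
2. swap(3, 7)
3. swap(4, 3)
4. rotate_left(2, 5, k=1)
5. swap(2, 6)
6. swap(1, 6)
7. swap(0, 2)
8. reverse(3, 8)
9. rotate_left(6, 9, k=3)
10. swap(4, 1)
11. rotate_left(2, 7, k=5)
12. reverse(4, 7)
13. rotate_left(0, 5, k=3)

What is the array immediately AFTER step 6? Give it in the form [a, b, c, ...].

Answer: [0, 2, 8, 1, 7, 4, 5, 6, 9, 3]

Derivation:
After 1 (swap(3, 8)): [0, 5, 4, 6, 2, 7, 8, 1, 9, 3]
After 2 (swap(3, 7)): [0, 5, 4, 1, 2, 7, 8, 6, 9, 3]
After 3 (swap(4, 3)): [0, 5, 4, 2, 1, 7, 8, 6, 9, 3]
After 4 (rotate_left(2, 5, k=1)): [0, 5, 2, 1, 7, 4, 8, 6, 9, 3]
After 5 (swap(2, 6)): [0, 5, 8, 1, 7, 4, 2, 6, 9, 3]
After 6 (swap(1, 6)): [0, 2, 8, 1, 7, 4, 5, 6, 9, 3]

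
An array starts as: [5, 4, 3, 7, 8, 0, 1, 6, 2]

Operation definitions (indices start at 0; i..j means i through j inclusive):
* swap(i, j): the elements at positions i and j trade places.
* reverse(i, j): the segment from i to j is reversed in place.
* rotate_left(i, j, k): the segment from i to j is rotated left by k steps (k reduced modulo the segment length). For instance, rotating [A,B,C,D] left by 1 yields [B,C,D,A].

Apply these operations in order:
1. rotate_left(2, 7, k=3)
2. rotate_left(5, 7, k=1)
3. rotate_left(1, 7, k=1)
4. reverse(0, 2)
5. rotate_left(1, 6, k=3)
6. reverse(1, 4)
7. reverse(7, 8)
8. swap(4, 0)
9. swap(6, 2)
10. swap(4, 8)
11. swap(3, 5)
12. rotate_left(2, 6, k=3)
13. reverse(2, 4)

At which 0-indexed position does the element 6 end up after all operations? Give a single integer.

After 1 (rotate_left(2, 7, k=3)): [5, 4, 0, 1, 6, 3, 7, 8, 2]
After 2 (rotate_left(5, 7, k=1)): [5, 4, 0, 1, 6, 7, 8, 3, 2]
After 3 (rotate_left(1, 7, k=1)): [5, 0, 1, 6, 7, 8, 3, 4, 2]
After 4 (reverse(0, 2)): [1, 0, 5, 6, 7, 8, 3, 4, 2]
After 5 (rotate_left(1, 6, k=3)): [1, 7, 8, 3, 0, 5, 6, 4, 2]
After 6 (reverse(1, 4)): [1, 0, 3, 8, 7, 5, 6, 4, 2]
After 7 (reverse(7, 8)): [1, 0, 3, 8, 7, 5, 6, 2, 4]
After 8 (swap(4, 0)): [7, 0, 3, 8, 1, 5, 6, 2, 4]
After 9 (swap(6, 2)): [7, 0, 6, 8, 1, 5, 3, 2, 4]
After 10 (swap(4, 8)): [7, 0, 6, 8, 4, 5, 3, 2, 1]
After 11 (swap(3, 5)): [7, 0, 6, 5, 4, 8, 3, 2, 1]
After 12 (rotate_left(2, 6, k=3)): [7, 0, 8, 3, 6, 5, 4, 2, 1]
After 13 (reverse(2, 4)): [7, 0, 6, 3, 8, 5, 4, 2, 1]

Answer: 2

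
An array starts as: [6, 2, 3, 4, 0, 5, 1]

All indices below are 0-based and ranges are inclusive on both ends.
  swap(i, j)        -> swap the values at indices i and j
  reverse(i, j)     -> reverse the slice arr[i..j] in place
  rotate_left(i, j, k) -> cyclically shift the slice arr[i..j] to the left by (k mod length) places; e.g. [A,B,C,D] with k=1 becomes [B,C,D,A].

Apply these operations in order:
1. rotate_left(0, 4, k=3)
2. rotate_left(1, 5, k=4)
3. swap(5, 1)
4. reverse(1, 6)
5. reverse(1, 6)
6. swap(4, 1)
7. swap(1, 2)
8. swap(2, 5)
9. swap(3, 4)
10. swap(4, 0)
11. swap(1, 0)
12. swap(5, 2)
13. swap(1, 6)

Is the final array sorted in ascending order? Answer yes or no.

Answer: yes

Derivation:
After 1 (rotate_left(0, 4, k=3)): [4, 0, 6, 2, 3, 5, 1]
After 2 (rotate_left(1, 5, k=4)): [4, 5, 0, 6, 2, 3, 1]
After 3 (swap(5, 1)): [4, 3, 0, 6, 2, 5, 1]
After 4 (reverse(1, 6)): [4, 1, 5, 2, 6, 0, 3]
After 5 (reverse(1, 6)): [4, 3, 0, 6, 2, 5, 1]
After 6 (swap(4, 1)): [4, 2, 0, 6, 3, 5, 1]
After 7 (swap(1, 2)): [4, 0, 2, 6, 3, 5, 1]
After 8 (swap(2, 5)): [4, 0, 5, 6, 3, 2, 1]
After 9 (swap(3, 4)): [4, 0, 5, 3, 6, 2, 1]
After 10 (swap(4, 0)): [6, 0, 5, 3, 4, 2, 1]
After 11 (swap(1, 0)): [0, 6, 5, 3, 4, 2, 1]
After 12 (swap(5, 2)): [0, 6, 2, 3, 4, 5, 1]
After 13 (swap(1, 6)): [0, 1, 2, 3, 4, 5, 6]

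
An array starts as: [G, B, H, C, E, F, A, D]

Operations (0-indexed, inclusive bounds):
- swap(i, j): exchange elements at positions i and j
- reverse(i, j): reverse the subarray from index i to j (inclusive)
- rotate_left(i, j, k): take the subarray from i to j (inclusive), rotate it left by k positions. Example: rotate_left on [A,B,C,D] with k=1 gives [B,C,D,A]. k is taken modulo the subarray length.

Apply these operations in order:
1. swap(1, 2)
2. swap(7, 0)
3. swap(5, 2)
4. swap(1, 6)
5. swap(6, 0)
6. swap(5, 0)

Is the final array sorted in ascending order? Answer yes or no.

Answer: no

Derivation:
After 1 (swap(1, 2)): [G, H, B, C, E, F, A, D]
After 2 (swap(7, 0)): [D, H, B, C, E, F, A, G]
After 3 (swap(5, 2)): [D, H, F, C, E, B, A, G]
After 4 (swap(1, 6)): [D, A, F, C, E, B, H, G]
After 5 (swap(6, 0)): [H, A, F, C, E, B, D, G]
After 6 (swap(5, 0)): [B, A, F, C, E, H, D, G]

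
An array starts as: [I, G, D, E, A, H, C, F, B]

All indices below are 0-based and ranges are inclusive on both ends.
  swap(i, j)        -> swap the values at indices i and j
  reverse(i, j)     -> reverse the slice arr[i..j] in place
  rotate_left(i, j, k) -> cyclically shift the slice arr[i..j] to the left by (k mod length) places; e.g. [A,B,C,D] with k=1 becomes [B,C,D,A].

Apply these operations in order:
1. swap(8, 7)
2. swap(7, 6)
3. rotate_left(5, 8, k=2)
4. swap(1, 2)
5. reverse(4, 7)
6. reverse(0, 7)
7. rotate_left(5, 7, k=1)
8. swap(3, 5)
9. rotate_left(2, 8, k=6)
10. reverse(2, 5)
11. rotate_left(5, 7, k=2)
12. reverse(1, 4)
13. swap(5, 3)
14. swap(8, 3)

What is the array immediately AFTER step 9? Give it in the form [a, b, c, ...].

After 1 (swap(8, 7)): [I, G, D, E, A, H, C, B, F]
After 2 (swap(7, 6)): [I, G, D, E, A, H, B, C, F]
After 3 (rotate_left(5, 8, k=2)): [I, G, D, E, A, C, F, H, B]
After 4 (swap(1, 2)): [I, D, G, E, A, C, F, H, B]
After 5 (reverse(4, 7)): [I, D, G, E, H, F, C, A, B]
After 6 (reverse(0, 7)): [A, C, F, H, E, G, D, I, B]
After 7 (rotate_left(5, 7, k=1)): [A, C, F, H, E, D, I, G, B]
After 8 (swap(3, 5)): [A, C, F, D, E, H, I, G, B]
After 9 (rotate_left(2, 8, k=6)): [A, C, B, F, D, E, H, I, G]

Answer: [A, C, B, F, D, E, H, I, G]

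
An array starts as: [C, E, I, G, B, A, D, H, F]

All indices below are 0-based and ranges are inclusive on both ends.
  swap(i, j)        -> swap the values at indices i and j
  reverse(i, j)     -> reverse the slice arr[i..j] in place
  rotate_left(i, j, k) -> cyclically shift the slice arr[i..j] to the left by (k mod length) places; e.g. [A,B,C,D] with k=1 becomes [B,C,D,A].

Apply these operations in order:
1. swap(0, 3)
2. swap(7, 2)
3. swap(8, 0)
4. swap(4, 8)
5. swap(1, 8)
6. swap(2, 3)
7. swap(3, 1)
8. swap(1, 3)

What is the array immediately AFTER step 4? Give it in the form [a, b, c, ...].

After 1 (swap(0, 3)): [G, E, I, C, B, A, D, H, F]
After 2 (swap(7, 2)): [G, E, H, C, B, A, D, I, F]
After 3 (swap(8, 0)): [F, E, H, C, B, A, D, I, G]
After 4 (swap(4, 8)): [F, E, H, C, G, A, D, I, B]

Answer: [F, E, H, C, G, A, D, I, B]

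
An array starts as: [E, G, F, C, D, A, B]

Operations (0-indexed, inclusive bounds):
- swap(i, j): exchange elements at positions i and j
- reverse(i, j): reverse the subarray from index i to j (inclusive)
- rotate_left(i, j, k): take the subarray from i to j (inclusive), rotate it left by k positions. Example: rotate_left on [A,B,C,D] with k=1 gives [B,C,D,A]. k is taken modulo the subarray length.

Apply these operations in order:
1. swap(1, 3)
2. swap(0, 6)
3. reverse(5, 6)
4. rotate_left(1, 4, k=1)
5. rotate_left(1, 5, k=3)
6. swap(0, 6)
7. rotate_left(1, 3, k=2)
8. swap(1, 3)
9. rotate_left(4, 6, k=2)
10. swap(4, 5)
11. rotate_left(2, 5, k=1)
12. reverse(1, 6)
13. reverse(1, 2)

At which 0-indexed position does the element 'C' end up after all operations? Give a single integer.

Answer: 1

Derivation:
After 1 (swap(1, 3)): [E, C, F, G, D, A, B]
After 2 (swap(0, 6)): [B, C, F, G, D, A, E]
After 3 (reverse(5, 6)): [B, C, F, G, D, E, A]
After 4 (rotate_left(1, 4, k=1)): [B, F, G, D, C, E, A]
After 5 (rotate_left(1, 5, k=3)): [B, C, E, F, G, D, A]
After 6 (swap(0, 6)): [A, C, E, F, G, D, B]
After 7 (rotate_left(1, 3, k=2)): [A, F, C, E, G, D, B]
After 8 (swap(1, 3)): [A, E, C, F, G, D, B]
After 9 (rotate_left(4, 6, k=2)): [A, E, C, F, B, G, D]
After 10 (swap(4, 5)): [A, E, C, F, G, B, D]
After 11 (rotate_left(2, 5, k=1)): [A, E, F, G, B, C, D]
After 12 (reverse(1, 6)): [A, D, C, B, G, F, E]
After 13 (reverse(1, 2)): [A, C, D, B, G, F, E]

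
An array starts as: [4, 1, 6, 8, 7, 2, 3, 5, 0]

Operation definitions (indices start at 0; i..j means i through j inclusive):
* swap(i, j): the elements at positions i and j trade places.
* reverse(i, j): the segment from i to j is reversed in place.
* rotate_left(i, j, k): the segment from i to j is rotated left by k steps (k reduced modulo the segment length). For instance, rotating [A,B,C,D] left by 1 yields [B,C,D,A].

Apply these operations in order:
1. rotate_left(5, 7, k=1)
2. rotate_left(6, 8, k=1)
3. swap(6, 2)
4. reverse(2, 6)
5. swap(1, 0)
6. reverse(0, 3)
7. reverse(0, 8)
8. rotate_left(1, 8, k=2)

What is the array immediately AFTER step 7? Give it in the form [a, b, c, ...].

Answer: [5, 0, 2, 8, 7, 1, 4, 6, 3]

Derivation:
After 1 (rotate_left(5, 7, k=1)): [4, 1, 6, 8, 7, 3, 5, 2, 0]
After 2 (rotate_left(6, 8, k=1)): [4, 1, 6, 8, 7, 3, 2, 0, 5]
After 3 (swap(6, 2)): [4, 1, 2, 8, 7, 3, 6, 0, 5]
After 4 (reverse(2, 6)): [4, 1, 6, 3, 7, 8, 2, 0, 5]
After 5 (swap(1, 0)): [1, 4, 6, 3, 7, 8, 2, 0, 5]
After 6 (reverse(0, 3)): [3, 6, 4, 1, 7, 8, 2, 0, 5]
After 7 (reverse(0, 8)): [5, 0, 2, 8, 7, 1, 4, 6, 3]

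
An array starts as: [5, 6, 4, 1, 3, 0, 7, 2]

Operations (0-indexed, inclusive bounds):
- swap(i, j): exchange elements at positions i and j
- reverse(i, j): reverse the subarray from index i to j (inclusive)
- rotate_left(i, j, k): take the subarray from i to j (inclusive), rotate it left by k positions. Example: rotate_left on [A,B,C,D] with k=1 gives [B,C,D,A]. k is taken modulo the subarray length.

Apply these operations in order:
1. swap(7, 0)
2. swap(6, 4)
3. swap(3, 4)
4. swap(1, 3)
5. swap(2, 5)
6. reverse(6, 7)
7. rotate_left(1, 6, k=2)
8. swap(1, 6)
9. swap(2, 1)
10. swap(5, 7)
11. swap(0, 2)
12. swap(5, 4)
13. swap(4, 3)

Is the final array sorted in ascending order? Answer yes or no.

Answer: yes

Derivation:
After 1 (swap(7, 0)): [2, 6, 4, 1, 3, 0, 7, 5]
After 2 (swap(6, 4)): [2, 6, 4, 1, 7, 0, 3, 5]
After 3 (swap(3, 4)): [2, 6, 4, 7, 1, 0, 3, 5]
After 4 (swap(1, 3)): [2, 7, 4, 6, 1, 0, 3, 5]
After 5 (swap(2, 5)): [2, 7, 0, 6, 1, 4, 3, 5]
After 6 (reverse(6, 7)): [2, 7, 0, 6, 1, 4, 5, 3]
After 7 (rotate_left(1, 6, k=2)): [2, 6, 1, 4, 5, 7, 0, 3]
After 8 (swap(1, 6)): [2, 0, 1, 4, 5, 7, 6, 3]
After 9 (swap(2, 1)): [2, 1, 0, 4, 5, 7, 6, 3]
After 10 (swap(5, 7)): [2, 1, 0, 4, 5, 3, 6, 7]
After 11 (swap(0, 2)): [0, 1, 2, 4, 5, 3, 6, 7]
After 12 (swap(5, 4)): [0, 1, 2, 4, 3, 5, 6, 7]
After 13 (swap(4, 3)): [0, 1, 2, 3, 4, 5, 6, 7]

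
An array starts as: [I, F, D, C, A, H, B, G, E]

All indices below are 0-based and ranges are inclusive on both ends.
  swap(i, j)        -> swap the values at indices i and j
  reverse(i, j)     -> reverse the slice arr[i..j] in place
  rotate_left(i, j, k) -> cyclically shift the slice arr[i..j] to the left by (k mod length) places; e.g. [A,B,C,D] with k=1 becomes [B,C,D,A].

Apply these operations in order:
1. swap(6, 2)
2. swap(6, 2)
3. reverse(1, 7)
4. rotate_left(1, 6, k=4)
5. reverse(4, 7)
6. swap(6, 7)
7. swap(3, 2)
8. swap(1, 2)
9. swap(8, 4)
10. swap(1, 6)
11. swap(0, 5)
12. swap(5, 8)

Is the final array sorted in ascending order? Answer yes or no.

Answer: yes

Derivation:
After 1 (swap(6, 2)): [I, F, B, C, A, H, D, G, E]
After 2 (swap(6, 2)): [I, F, D, C, A, H, B, G, E]
After 3 (reverse(1, 7)): [I, G, B, H, A, C, D, F, E]
After 4 (rotate_left(1, 6, k=4)): [I, C, D, G, B, H, A, F, E]
After 5 (reverse(4, 7)): [I, C, D, G, F, A, H, B, E]
After 6 (swap(6, 7)): [I, C, D, G, F, A, B, H, E]
After 7 (swap(3, 2)): [I, C, G, D, F, A, B, H, E]
After 8 (swap(1, 2)): [I, G, C, D, F, A, B, H, E]
After 9 (swap(8, 4)): [I, G, C, D, E, A, B, H, F]
After 10 (swap(1, 6)): [I, B, C, D, E, A, G, H, F]
After 11 (swap(0, 5)): [A, B, C, D, E, I, G, H, F]
After 12 (swap(5, 8)): [A, B, C, D, E, F, G, H, I]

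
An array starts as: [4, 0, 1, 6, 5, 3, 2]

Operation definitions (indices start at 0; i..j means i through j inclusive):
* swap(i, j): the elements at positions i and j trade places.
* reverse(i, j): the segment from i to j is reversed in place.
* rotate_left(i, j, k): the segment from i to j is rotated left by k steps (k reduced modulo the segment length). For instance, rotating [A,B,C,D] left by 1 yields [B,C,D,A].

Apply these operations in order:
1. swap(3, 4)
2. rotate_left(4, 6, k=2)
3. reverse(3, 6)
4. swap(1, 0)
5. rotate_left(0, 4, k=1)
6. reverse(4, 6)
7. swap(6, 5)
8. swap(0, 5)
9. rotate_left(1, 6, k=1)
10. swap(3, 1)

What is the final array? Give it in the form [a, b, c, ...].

After 1 (swap(3, 4)): [4, 0, 1, 5, 6, 3, 2]
After 2 (rotate_left(4, 6, k=2)): [4, 0, 1, 5, 2, 6, 3]
After 3 (reverse(3, 6)): [4, 0, 1, 3, 6, 2, 5]
After 4 (swap(1, 0)): [0, 4, 1, 3, 6, 2, 5]
After 5 (rotate_left(0, 4, k=1)): [4, 1, 3, 6, 0, 2, 5]
After 6 (reverse(4, 6)): [4, 1, 3, 6, 5, 2, 0]
After 7 (swap(6, 5)): [4, 1, 3, 6, 5, 0, 2]
After 8 (swap(0, 5)): [0, 1, 3, 6, 5, 4, 2]
After 9 (rotate_left(1, 6, k=1)): [0, 3, 6, 5, 4, 2, 1]
After 10 (swap(3, 1)): [0, 5, 6, 3, 4, 2, 1]

Answer: [0, 5, 6, 3, 4, 2, 1]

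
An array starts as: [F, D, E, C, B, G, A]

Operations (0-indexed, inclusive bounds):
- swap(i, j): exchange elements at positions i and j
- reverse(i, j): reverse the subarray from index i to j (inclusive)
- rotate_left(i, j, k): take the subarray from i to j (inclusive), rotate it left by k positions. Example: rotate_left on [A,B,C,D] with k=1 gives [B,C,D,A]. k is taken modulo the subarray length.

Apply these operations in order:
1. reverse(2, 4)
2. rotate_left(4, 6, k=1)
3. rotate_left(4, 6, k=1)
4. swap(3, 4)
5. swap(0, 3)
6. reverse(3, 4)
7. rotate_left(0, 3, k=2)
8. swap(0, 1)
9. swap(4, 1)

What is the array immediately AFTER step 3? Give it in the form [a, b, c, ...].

Answer: [F, D, B, C, A, E, G]

Derivation:
After 1 (reverse(2, 4)): [F, D, B, C, E, G, A]
After 2 (rotate_left(4, 6, k=1)): [F, D, B, C, G, A, E]
After 3 (rotate_left(4, 6, k=1)): [F, D, B, C, A, E, G]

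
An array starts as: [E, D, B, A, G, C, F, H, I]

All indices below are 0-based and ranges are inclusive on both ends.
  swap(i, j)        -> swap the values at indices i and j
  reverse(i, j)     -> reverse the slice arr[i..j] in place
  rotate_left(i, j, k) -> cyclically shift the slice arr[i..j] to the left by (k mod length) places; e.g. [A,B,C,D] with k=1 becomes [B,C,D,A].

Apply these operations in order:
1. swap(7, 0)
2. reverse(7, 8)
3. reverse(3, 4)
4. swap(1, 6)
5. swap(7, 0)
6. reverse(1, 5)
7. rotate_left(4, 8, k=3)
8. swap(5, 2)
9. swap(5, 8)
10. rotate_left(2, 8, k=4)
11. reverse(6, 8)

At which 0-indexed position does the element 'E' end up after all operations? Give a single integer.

After 1 (swap(7, 0)): [H, D, B, A, G, C, F, E, I]
After 2 (reverse(7, 8)): [H, D, B, A, G, C, F, I, E]
After 3 (reverse(3, 4)): [H, D, B, G, A, C, F, I, E]
After 4 (swap(1, 6)): [H, F, B, G, A, C, D, I, E]
After 5 (swap(7, 0)): [I, F, B, G, A, C, D, H, E]
After 6 (reverse(1, 5)): [I, C, A, G, B, F, D, H, E]
After 7 (rotate_left(4, 8, k=3)): [I, C, A, G, H, E, B, F, D]
After 8 (swap(5, 2)): [I, C, E, G, H, A, B, F, D]
After 9 (swap(5, 8)): [I, C, E, G, H, D, B, F, A]
After 10 (rotate_left(2, 8, k=4)): [I, C, B, F, A, E, G, H, D]
After 11 (reverse(6, 8)): [I, C, B, F, A, E, D, H, G]

Answer: 5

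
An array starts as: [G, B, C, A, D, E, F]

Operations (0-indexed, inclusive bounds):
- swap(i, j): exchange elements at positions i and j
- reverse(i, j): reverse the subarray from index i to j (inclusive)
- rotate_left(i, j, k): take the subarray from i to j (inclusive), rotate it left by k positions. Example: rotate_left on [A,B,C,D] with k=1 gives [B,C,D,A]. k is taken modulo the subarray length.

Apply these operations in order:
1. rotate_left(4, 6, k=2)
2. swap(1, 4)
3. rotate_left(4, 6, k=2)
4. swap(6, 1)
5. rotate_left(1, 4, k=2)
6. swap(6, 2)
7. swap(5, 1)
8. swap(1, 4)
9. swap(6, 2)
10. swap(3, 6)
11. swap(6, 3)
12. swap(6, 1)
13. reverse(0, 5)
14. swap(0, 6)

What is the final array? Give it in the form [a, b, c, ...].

Answer: [C, B, D, E, F, G, A]

Derivation:
After 1 (rotate_left(4, 6, k=2)): [G, B, C, A, F, D, E]
After 2 (swap(1, 4)): [G, F, C, A, B, D, E]
After 3 (rotate_left(4, 6, k=2)): [G, F, C, A, E, B, D]
After 4 (swap(6, 1)): [G, D, C, A, E, B, F]
After 5 (rotate_left(1, 4, k=2)): [G, A, E, D, C, B, F]
After 6 (swap(6, 2)): [G, A, F, D, C, B, E]
After 7 (swap(5, 1)): [G, B, F, D, C, A, E]
After 8 (swap(1, 4)): [G, C, F, D, B, A, E]
After 9 (swap(6, 2)): [G, C, E, D, B, A, F]
After 10 (swap(3, 6)): [G, C, E, F, B, A, D]
After 11 (swap(6, 3)): [G, C, E, D, B, A, F]
After 12 (swap(6, 1)): [G, F, E, D, B, A, C]
After 13 (reverse(0, 5)): [A, B, D, E, F, G, C]
After 14 (swap(0, 6)): [C, B, D, E, F, G, A]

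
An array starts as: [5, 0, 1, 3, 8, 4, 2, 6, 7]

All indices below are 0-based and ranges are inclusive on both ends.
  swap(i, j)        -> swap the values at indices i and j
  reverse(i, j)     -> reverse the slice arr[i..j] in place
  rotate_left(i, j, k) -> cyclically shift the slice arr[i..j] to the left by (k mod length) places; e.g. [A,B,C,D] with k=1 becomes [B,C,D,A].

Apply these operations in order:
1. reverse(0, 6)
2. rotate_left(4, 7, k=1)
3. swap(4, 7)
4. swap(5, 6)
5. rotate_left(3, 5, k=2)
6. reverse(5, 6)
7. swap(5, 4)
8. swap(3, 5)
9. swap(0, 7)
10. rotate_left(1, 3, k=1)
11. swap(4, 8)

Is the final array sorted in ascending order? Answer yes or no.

After 1 (reverse(0, 6)): [2, 4, 8, 3, 1, 0, 5, 6, 7]
After 2 (rotate_left(4, 7, k=1)): [2, 4, 8, 3, 0, 5, 6, 1, 7]
After 3 (swap(4, 7)): [2, 4, 8, 3, 1, 5, 6, 0, 7]
After 4 (swap(5, 6)): [2, 4, 8, 3, 1, 6, 5, 0, 7]
After 5 (rotate_left(3, 5, k=2)): [2, 4, 8, 6, 3, 1, 5, 0, 7]
After 6 (reverse(5, 6)): [2, 4, 8, 6, 3, 5, 1, 0, 7]
After 7 (swap(5, 4)): [2, 4, 8, 6, 5, 3, 1, 0, 7]
After 8 (swap(3, 5)): [2, 4, 8, 3, 5, 6, 1, 0, 7]
After 9 (swap(0, 7)): [0, 4, 8, 3, 5, 6, 1, 2, 7]
After 10 (rotate_left(1, 3, k=1)): [0, 8, 3, 4, 5, 6, 1, 2, 7]
After 11 (swap(4, 8)): [0, 8, 3, 4, 7, 6, 1, 2, 5]

Answer: no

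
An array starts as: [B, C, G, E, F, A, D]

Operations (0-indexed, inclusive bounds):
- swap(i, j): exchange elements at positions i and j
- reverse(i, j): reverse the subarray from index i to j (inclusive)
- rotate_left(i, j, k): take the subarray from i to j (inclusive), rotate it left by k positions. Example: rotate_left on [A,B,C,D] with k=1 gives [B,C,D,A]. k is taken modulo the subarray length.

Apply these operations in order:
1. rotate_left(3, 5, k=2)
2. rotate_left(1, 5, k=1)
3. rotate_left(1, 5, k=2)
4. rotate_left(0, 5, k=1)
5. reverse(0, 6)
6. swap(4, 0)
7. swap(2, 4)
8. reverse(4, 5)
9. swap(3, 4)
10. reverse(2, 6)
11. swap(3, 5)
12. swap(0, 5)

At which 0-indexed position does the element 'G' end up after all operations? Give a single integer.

Answer: 4

Derivation:
After 1 (rotate_left(3, 5, k=2)): [B, C, G, A, E, F, D]
After 2 (rotate_left(1, 5, k=1)): [B, G, A, E, F, C, D]
After 3 (rotate_left(1, 5, k=2)): [B, E, F, C, G, A, D]
After 4 (rotate_left(0, 5, k=1)): [E, F, C, G, A, B, D]
After 5 (reverse(0, 6)): [D, B, A, G, C, F, E]
After 6 (swap(4, 0)): [C, B, A, G, D, F, E]
After 7 (swap(2, 4)): [C, B, D, G, A, F, E]
After 8 (reverse(4, 5)): [C, B, D, G, F, A, E]
After 9 (swap(3, 4)): [C, B, D, F, G, A, E]
After 10 (reverse(2, 6)): [C, B, E, A, G, F, D]
After 11 (swap(3, 5)): [C, B, E, F, G, A, D]
After 12 (swap(0, 5)): [A, B, E, F, G, C, D]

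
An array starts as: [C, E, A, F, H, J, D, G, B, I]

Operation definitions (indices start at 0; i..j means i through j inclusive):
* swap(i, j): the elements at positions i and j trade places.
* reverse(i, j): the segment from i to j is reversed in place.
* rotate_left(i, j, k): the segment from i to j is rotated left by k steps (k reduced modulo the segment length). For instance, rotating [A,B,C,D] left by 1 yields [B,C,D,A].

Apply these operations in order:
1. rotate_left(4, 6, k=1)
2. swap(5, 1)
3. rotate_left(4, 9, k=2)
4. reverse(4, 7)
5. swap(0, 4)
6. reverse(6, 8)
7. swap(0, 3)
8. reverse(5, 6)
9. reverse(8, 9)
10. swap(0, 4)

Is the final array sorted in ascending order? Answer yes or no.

Answer: no

Derivation:
After 1 (rotate_left(4, 6, k=1)): [C, E, A, F, J, D, H, G, B, I]
After 2 (swap(5, 1)): [C, D, A, F, J, E, H, G, B, I]
After 3 (rotate_left(4, 9, k=2)): [C, D, A, F, H, G, B, I, J, E]
After 4 (reverse(4, 7)): [C, D, A, F, I, B, G, H, J, E]
After 5 (swap(0, 4)): [I, D, A, F, C, B, G, H, J, E]
After 6 (reverse(6, 8)): [I, D, A, F, C, B, J, H, G, E]
After 7 (swap(0, 3)): [F, D, A, I, C, B, J, H, G, E]
After 8 (reverse(5, 6)): [F, D, A, I, C, J, B, H, G, E]
After 9 (reverse(8, 9)): [F, D, A, I, C, J, B, H, E, G]
After 10 (swap(0, 4)): [C, D, A, I, F, J, B, H, E, G]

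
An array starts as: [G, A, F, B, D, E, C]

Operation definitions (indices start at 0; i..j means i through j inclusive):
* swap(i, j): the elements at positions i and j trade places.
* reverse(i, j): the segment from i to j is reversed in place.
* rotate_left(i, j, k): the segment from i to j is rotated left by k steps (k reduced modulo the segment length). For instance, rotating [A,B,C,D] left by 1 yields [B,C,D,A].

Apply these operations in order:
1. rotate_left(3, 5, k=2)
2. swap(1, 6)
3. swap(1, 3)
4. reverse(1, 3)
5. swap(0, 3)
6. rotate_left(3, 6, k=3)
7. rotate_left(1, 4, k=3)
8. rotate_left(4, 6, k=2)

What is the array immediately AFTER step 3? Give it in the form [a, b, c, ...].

Answer: [G, E, F, C, B, D, A]

Derivation:
After 1 (rotate_left(3, 5, k=2)): [G, A, F, E, B, D, C]
After 2 (swap(1, 6)): [G, C, F, E, B, D, A]
After 3 (swap(1, 3)): [G, E, F, C, B, D, A]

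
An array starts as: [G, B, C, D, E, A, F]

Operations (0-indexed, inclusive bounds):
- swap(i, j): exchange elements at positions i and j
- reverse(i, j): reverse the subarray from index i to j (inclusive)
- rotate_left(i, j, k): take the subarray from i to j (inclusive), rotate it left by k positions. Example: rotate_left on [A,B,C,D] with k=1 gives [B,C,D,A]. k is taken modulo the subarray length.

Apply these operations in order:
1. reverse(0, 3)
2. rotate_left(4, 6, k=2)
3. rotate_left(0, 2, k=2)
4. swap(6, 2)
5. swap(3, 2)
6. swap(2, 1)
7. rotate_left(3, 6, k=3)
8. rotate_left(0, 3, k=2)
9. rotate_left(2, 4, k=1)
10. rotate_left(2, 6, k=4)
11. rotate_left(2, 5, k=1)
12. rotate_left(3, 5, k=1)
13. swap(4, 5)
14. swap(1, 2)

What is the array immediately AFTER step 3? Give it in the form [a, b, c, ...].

After 1 (reverse(0, 3)): [D, C, B, G, E, A, F]
After 2 (rotate_left(4, 6, k=2)): [D, C, B, G, F, E, A]
After 3 (rotate_left(0, 2, k=2)): [B, D, C, G, F, E, A]

Answer: [B, D, C, G, F, E, A]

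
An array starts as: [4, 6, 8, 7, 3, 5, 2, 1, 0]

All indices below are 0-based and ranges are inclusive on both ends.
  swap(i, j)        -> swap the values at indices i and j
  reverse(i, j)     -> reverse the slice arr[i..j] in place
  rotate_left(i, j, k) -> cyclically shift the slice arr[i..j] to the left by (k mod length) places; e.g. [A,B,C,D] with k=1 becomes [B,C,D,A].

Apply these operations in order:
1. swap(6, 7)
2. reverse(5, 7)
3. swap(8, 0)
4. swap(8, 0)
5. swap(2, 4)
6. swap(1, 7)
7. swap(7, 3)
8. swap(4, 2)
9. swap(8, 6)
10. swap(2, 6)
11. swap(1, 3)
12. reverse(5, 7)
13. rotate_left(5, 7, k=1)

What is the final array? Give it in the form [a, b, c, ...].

After 1 (swap(6, 7)): [4, 6, 8, 7, 3, 5, 1, 2, 0]
After 2 (reverse(5, 7)): [4, 6, 8, 7, 3, 2, 1, 5, 0]
After 3 (swap(8, 0)): [0, 6, 8, 7, 3, 2, 1, 5, 4]
After 4 (swap(8, 0)): [4, 6, 8, 7, 3, 2, 1, 5, 0]
After 5 (swap(2, 4)): [4, 6, 3, 7, 8, 2, 1, 5, 0]
After 6 (swap(1, 7)): [4, 5, 3, 7, 8, 2, 1, 6, 0]
After 7 (swap(7, 3)): [4, 5, 3, 6, 8, 2, 1, 7, 0]
After 8 (swap(4, 2)): [4, 5, 8, 6, 3, 2, 1, 7, 0]
After 9 (swap(8, 6)): [4, 5, 8, 6, 3, 2, 0, 7, 1]
After 10 (swap(2, 6)): [4, 5, 0, 6, 3, 2, 8, 7, 1]
After 11 (swap(1, 3)): [4, 6, 0, 5, 3, 2, 8, 7, 1]
After 12 (reverse(5, 7)): [4, 6, 0, 5, 3, 7, 8, 2, 1]
After 13 (rotate_left(5, 7, k=1)): [4, 6, 0, 5, 3, 8, 2, 7, 1]

Answer: [4, 6, 0, 5, 3, 8, 2, 7, 1]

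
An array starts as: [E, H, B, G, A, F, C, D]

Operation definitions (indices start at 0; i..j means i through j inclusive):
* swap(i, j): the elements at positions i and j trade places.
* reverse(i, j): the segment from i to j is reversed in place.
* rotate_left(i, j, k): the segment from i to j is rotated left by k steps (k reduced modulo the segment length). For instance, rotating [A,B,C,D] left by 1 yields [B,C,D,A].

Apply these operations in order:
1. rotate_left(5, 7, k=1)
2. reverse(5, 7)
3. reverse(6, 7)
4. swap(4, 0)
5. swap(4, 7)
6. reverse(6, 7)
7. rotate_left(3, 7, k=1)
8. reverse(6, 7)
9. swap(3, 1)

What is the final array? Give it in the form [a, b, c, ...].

After 1 (rotate_left(5, 7, k=1)): [E, H, B, G, A, C, D, F]
After 2 (reverse(5, 7)): [E, H, B, G, A, F, D, C]
After 3 (reverse(6, 7)): [E, H, B, G, A, F, C, D]
After 4 (swap(4, 0)): [A, H, B, G, E, F, C, D]
After 5 (swap(4, 7)): [A, H, B, G, D, F, C, E]
After 6 (reverse(6, 7)): [A, H, B, G, D, F, E, C]
After 7 (rotate_left(3, 7, k=1)): [A, H, B, D, F, E, C, G]
After 8 (reverse(6, 7)): [A, H, B, D, F, E, G, C]
After 9 (swap(3, 1)): [A, D, B, H, F, E, G, C]

Answer: [A, D, B, H, F, E, G, C]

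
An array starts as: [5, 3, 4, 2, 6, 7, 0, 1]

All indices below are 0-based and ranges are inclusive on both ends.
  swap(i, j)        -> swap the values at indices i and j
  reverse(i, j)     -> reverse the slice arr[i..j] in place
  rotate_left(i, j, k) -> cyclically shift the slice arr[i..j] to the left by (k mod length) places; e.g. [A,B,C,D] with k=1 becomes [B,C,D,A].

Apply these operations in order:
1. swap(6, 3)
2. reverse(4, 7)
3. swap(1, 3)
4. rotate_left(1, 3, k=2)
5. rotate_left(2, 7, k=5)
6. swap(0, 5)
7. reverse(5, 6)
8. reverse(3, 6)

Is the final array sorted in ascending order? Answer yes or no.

Answer: no

Derivation:
After 1 (swap(6, 3)): [5, 3, 4, 0, 6, 7, 2, 1]
After 2 (reverse(4, 7)): [5, 3, 4, 0, 1, 2, 7, 6]
After 3 (swap(1, 3)): [5, 0, 4, 3, 1, 2, 7, 6]
After 4 (rotate_left(1, 3, k=2)): [5, 3, 0, 4, 1, 2, 7, 6]
After 5 (rotate_left(2, 7, k=5)): [5, 3, 6, 0, 4, 1, 2, 7]
After 6 (swap(0, 5)): [1, 3, 6, 0, 4, 5, 2, 7]
After 7 (reverse(5, 6)): [1, 3, 6, 0, 4, 2, 5, 7]
After 8 (reverse(3, 6)): [1, 3, 6, 5, 2, 4, 0, 7]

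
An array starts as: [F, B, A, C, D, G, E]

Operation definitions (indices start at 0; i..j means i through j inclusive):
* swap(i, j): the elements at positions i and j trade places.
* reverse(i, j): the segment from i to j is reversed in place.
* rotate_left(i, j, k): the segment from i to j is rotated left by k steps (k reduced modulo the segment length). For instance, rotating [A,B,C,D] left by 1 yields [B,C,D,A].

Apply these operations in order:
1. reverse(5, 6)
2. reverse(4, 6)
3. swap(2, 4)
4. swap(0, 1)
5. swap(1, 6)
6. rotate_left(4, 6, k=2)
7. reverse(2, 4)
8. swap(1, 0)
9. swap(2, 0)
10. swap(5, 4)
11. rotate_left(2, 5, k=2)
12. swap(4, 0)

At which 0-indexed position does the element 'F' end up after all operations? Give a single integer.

After 1 (reverse(5, 6)): [F, B, A, C, D, E, G]
After 2 (reverse(4, 6)): [F, B, A, C, G, E, D]
After 3 (swap(2, 4)): [F, B, G, C, A, E, D]
After 4 (swap(0, 1)): [B, F, G, C, A, E, D]
After 5 (swap(1, 6)): [B, D, G, C, A, E, F]
After 6 (rotate_left(4, 6, k=2)): [B, D, G, C, F, A, E]
After 7 (reverse(2, 4)): [B, D, F, C, G, A, E]
After 8 (swap(1, 0)): [D, B, F, C, G, A, E]
After 9 (swap(2, 0)): [F, B, D, C, G, A, E]
After 10 (swap(5, 4)): [F, B, D, C, A, G, E]
After 11 (rotate_left(2, 5, k=2)): [F, B, A, G, D, C, E]
After 12 (swap(4, 0)): [D, B, A, G, F, C, E]

Answer: 4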